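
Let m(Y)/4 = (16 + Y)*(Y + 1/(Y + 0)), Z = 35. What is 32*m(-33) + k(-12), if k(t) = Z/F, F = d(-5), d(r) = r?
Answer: 2371609/33 ≈ 71867.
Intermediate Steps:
F = -5
k(t) = -7 (k(t) = 35/(-5) = 35*(-⅕) = -7)
m(Y) = 4*(16 + Y)*(Y + 1/Y) (m(Y) = 4*((16 + Y)*(Y + 1/(Y + 0))) = 4*((16 + Y)*(Y + 1/Y)) = 4*(16 + Y)*(Y + 1/Y))
32*m(-33) + k(-12) = 32*(4 + 4*(-33)² + 64*(-33) + 64/(-33)) - 7 = 32*(4 + 4*1089 - 2112 + 64*(-1/33)) - 7 = 32*(4 + 4356 - 2112 - 64/33) - 7 = 32*(74120/33) - 7 = 2371840/33 - 7 = 2371609/33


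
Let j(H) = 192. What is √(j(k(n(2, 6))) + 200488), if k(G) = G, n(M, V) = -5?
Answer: 2*√50170 ≈ 447.97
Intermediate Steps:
√(j(k(n(2, 6))) + 200488) = √(192 + 200488) = √200680 = 2*√50170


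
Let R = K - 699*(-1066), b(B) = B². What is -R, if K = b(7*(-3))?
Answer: -745575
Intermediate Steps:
K = 441 (K = (7*(-3))² = (-21)² = 441)
R = 745575 (R = 441 - 699*(-1066) = 441 + 745134 = 745575)
-R = -1*745575 = -745575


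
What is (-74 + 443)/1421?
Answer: 369/1421 ≈ 0.25968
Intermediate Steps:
(-74 + 443)/1421 = (1/1421)*369 = 369/1421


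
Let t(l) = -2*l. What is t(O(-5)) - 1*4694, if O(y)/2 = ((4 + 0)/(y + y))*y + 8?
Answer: -4734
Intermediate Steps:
O(y) = 20 (O(y) = 2*(((4 + 0)/(y + y))*y + 8) = 2*((4/((2*y)))*y + 8) = 2*((4*(1/(2*y)))*y + 8) = 2*((2/y)*y + 8) = 2*(2 + 8) = 2*10 = 20)
t(O(-5)) - 1*4694 = -2*20 - 1*4694 = -40 - 4694 = -4734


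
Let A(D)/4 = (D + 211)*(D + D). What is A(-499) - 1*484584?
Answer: 665112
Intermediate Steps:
A(D) = 8*D*(211 + D) (A(D) = 4*((D + 211)*(D + D)) = 4*((211 + D)*(2*D)) = 4*(2*D*(211 + D)) = 8*D*(211 + D))
A(-499) - 1*484584 = 8*(-499)*(211 - 499) - 1*484584 = 8*(-499)*(-288) - 484584 = 1149696 - 484584 = 665112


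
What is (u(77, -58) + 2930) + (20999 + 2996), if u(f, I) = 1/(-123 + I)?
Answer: 4873424/181 ≈ 26925.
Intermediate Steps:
(u(77, -58) + 2930) + (20999 + 2996) = (1/(-123 - 58) + 2930) + (20999 + 2996) = (1/(-181) + 2930) + 23995 = (-1/181 + 2930) + 23995 = 530329/181 + 23995 = 4873424/181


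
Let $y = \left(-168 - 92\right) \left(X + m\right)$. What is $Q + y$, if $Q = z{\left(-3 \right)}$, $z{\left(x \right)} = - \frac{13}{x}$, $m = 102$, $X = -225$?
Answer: $\frac{95953}{3} \approx 31984.0$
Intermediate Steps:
$y = 31980$ ($y = \left(-168 - 92\right) \left(-225 + 102\right) = \left(-260\right) \left(-123\right) = 31980$)
$Q = \frac{13}{3}$ ($Q = - \frac{13}{-3} = \left(-13\right) \left(- \frac{1}{3}\right) = \frac{13}{3} \approx 4.3333$)
$Q + y = \frac{13}{3} + 31980 = \frac{95953}{3}$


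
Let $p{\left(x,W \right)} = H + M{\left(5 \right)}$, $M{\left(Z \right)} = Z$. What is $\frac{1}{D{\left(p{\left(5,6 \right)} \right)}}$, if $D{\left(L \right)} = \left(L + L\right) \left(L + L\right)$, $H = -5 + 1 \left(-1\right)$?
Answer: $\frac{1}{4} \approx 0.25$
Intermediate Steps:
$H = -6$ ($H = -5 - 1 = -6$)
$p{\left(x,W \right)} = -1$ ($p{\left(x,W \right)} = -6 + 5 = -1$)
$D{\left(L \right)} = 4 L^{2}$ ($D{\left(L \right)} = 2 L 2 L = 4 L^{2}$)
$\frac{1}{D{\left(p{\left(5,6 \right)} \right)}} = \frac{1}{4 \left(-1\right)^{2}} = \frac{1}{4 \cdot 1} = \frac{1}{4}$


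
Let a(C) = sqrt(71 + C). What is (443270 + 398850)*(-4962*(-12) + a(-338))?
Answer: 50143193280 + 842120*I*sqrt(267) ≈ 5.0143e+10 + 1.376e+7*I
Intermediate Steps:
(443270 + 398850)*(-4962*(-12) + a(-338)) = (443270 + 398850)*(-4962*(-12) + sqrt(71 - 338)) = 842120*(59544 + sqrt(-267)) = 842120*(59544 + I*sqrt(267)) = 50143193280 + 842120*I*sqrt(267)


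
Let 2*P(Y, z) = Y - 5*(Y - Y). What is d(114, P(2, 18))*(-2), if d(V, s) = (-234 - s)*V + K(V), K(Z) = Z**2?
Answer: 27588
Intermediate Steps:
P(Y, z) = Y/2 (P(Y, z) = (Y - 5*(Y - Y))/2 = (Y - 5*0)/2 = (Y + 0)/2 = Y/2)
d(V, s) = V**2 + V*(-234 - s) (d(V, s) = (-234 - s)*V + V**2 = V*(-234 - s) + V**2 = V**2 + V*(-234 - s))
d(114, P(2, 18))*(-2) = (114*(-234 + 114 - 2/2))*(-2) = (114*(-234 + 114 - 1*1))*(-2) = (114*(-234 + 114 - 1))*(-2) = (114*(-121))*(-2) = -13794*(-2) = 27588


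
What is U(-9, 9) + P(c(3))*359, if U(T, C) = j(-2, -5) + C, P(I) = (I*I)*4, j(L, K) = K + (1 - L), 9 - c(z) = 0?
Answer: 116323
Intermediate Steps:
c(z) = 9 (c(z) = 9 - 1*0 = 9 + 0 = 9)
j(L, K) = 1 + K - L
P(I) = 4*I² (P(I) = I²*4 = 4*I²)
U(T, C) = -2 + C (U(T, C) = (1 - 5 - 1*(-2)) + C = (1 - 5 + 2) + C = -2 + C)
U(-9, 9) + P(c(3))*359 = (-2 + 9) + (4*9²)*359 = 7 + (4*81)*359 = 7 + 324*359 = 7 + 116316 = 116323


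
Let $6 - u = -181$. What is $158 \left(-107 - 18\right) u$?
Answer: $-3693250$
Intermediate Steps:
$u = 187$ ($u = 6 - -181 = 6 + 181 = 187$)
$158 \left(-107 - 18\right) u = 158 \left(-107 - 18\right) 187 = 158 \left(-125\right) 187 = \left(-19750\right) 187 = -3693250$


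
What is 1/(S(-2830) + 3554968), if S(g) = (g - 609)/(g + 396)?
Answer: 2434/8652795551 ≈ 2.8130e-7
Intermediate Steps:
S(g) = (-609 + g)/(396 + g)
1/(S(-2830) + 3554968) = 1/((-609 - 2830)/(396 - 2830) + 3554968) = 1/(-3439/(-2434) + 3554968) = 1/(-1/2434*(-3439) + 3554968) = 1/(3439/2434 + 3554968) = 1/(8652795551/2434) = 2434/8652795551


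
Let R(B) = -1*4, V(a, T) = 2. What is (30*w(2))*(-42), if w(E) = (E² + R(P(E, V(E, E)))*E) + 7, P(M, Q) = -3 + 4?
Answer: -3780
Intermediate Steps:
P(M, Q) = 1
R(B) = -4
w(E) = 7 + E² - 4*E (w(E) = (E² - 4*E) + 7 = 7 + E² - 4*E)
(30*w(2))*(-42) = (30*(7 + 2² - 4*2))*(-42) = (30*(7 + 4 - 8))*(-42) = (30*3)*(-42) = 90*(-42) = -3780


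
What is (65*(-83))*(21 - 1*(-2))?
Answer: -124085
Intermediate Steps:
(65*(-83))*(21 - 1*(-2)) = -5395*(21 + 2) = -5395*23 = -124085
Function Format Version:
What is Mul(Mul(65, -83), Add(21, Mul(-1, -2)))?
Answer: -124085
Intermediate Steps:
Mul(Mul(65, -83), Add(21, Mul(-1, -2))) = Mul(-5395, Add(21, 2)) = Mul(-5395, 23) = -124085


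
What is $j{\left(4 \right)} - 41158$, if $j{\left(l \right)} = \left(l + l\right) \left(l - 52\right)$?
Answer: $-41542$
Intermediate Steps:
$j{\left(l \right)} = 2 l \left(-52 + l\right)$
$j{\left(4 \right)} - 41158 = 2 \cdot 4 \left(-52 + 4\right) - 41158 = 2 \cdot 4 \left(-48\right) - 41158 = -384 - 41158 = -41542$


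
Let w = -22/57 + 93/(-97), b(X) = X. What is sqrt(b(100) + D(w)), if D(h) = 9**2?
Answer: sqrt(181) ≈ 13.454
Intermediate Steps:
w = -7435/5529 (w = -22*1/57 + 93*(-1/97) = -22/57 - 93/97 = -7435/5529 ≈ -1.3447)
D(h) = 81
sqrt(b(100) + D(w)) = sqrt(100 + 81) = sqrt(181)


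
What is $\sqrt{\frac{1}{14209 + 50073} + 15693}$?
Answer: $\frac{\sqrt{64846230562414}}{64282} \approx 125.27$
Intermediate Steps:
$\sqrt{\frac{1}{14209 + 50073} + 15693} = \sqrt{\frac{1}{64282} + 15693} = \sqrt{\frac{1008777427}{64282}} = \frac{\sqrt{64846230562414}}{64282}$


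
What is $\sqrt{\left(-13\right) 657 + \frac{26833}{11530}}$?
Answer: $\frac{i \sqrt{1135138842410}}{11530} \approx 92.405 i$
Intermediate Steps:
$\sqrt{\left(-13\right) 657 + \frac{26833}{11530}} = \sqrt{-8541 + 26833 \cdot \frac{1}{11530}} = \sqrt{-8541 + \frac{26833}{11530}} = \sqrt{- \frac{98450897}{11530}} = \frac{i \sqrt{1135138842410}}{11530}$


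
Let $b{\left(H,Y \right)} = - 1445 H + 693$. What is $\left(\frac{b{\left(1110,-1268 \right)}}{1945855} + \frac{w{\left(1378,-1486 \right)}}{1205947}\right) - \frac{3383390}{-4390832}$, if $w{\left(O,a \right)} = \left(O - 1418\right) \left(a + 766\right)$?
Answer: $- \frac{151951044405466589}{5151758794076443960} \approx -0.029495$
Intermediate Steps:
$b{\left(H,Y \right)} = 693 - 1445 H$
$w{\left(O,a \right)} = \left(-1418 + O\right) \left(766 + a\right)$
$\left(\frac{b{\left(1110,-1268 \right)}}{1945855} + \frac{w{\left(1378,-1486 \right)}}{1205947}\right) - \frac{3383390}{-4390832} = \left(\frac{693 - 1603950}{1945855} + \frac{-1086188 - -2107148 + 766 \cdot 1378 + 1378 \left(-1486\right)}{1205947}\right) - \frac{3383390}{-4390832} = \left(\left(693 - 1603950\right) \frac{1}{1945855} + \left(-1086188 + 2107148 + 1055548 - 2047708\right) \frac{1}{1205947}\right) - - \frac{1691695}{2195416} = \left(\left(-1603257\right) \frac{1}{1945855} + 28800 \cdot \frac{1}{1205947}\right) + \frac{1691695}{2195416} = \left(- \frac{1603257}{1945855} + \frac{28800}{1205947}\right) + \frac{1691695}{2195416} = - \frac{1877402345379}{2346597999685} + \frac{1691695}{2195416} = - \frac{151951044405466589}{5151758794076443960}$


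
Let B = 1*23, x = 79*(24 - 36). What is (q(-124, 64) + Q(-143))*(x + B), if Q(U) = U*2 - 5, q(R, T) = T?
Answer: 209975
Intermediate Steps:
x = -948 (x = 79*(-12) = -948)
B = 23
Q(U) = -5 + 2*U (Q(U) = 2*U - 5 = -5 + 2*U)
(q(-124, 64) + Q(-143))*(x + B) = (64 + (-5 + 2*(-143)))*(-948 + 23) = (64 + (-5 - 286))*(-925) = (64 - 291)*(-925) = -227*(-925) = 209975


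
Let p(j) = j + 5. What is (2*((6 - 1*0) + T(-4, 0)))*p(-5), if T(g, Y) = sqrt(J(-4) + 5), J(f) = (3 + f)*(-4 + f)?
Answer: 0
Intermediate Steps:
J(f) = (-4 + f)*(3 + f)
p(j) = 5 + j
T(g, Y) = sqrt(13) (T(g, Y) = sqrt((-12 + (-4)**2 - 1*(-4)) + 5) = sqrt((-12 + 16 + 4) + 5) = sqrt(8 + 5) = sqrt(13))
(2*((6 - 1*0) + T(-4, 0)))*p(-5) = (2*((6 - 1*0) + sqrt(13)))*(5 - 5) = (2*((6 + 0) + sqrt(13)))*0 = (2*(6 + sqrt(13)))*0 = (12 + 2*sqrt(13))*0 = 0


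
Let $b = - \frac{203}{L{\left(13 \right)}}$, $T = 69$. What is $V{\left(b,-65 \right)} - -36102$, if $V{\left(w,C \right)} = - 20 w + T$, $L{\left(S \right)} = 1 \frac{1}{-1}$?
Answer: $32111$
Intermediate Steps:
$L{\left(S \right)} = -1$ ($L{\left(S \right)} = 1 \left(-1\right) = -1$)
$b = 203$ ($b = - \frac{203}{-1} = \left(-203\right) \left(-1\right) = 203$)
$V{\left(w,C \right)} = 69 - 20 w$ ($V{\left(w,C \right)} = - 20 w + 69 = 69 - 20 w$)
$V{\left(b,-65 \right)} - -36102 = \left(69 - 4060\right) - -36102 = \left(69 - 4060\right) + 36102 = -3991 + 36102 = 32111$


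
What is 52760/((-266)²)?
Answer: 13190/17689 ≈ 0.74566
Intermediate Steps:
52760/((-266)²) = 52760/70756 = 52760*(1/70756) = 13190/17689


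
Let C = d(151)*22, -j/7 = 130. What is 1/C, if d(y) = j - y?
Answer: -1/23342 ≈ -4.2841e-5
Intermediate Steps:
j = -910 (j = -7*130 = -910)
d(y) = -910 - y
C = -23342 (C = (-910 - 1*151)*22 = (-910 - 151)*22 = -1061*22 = -23342)
1/C = 1/(-23342) = -1/23342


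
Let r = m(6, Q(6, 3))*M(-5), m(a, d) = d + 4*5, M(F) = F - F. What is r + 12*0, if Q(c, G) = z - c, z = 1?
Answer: 0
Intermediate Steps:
M(F) = 0
Q(c, G) = 1 - c
m(a, d) = 20 + d (m(a, d) = d + 20 = 20 + d)
r = 0 (r = (20 + (1 - 1*6))*0 = (20 + (1 - 6))*0 = (20 - 5)*0 = 15*0 = 0)
r + 12*0 = 0 + 12*0 = 0 + 0 = 0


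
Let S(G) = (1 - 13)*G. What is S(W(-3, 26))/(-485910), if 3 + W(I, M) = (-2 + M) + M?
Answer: 94/80985 ≈ 0.0011607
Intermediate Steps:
W(I, M) = -5 + 2*M (W(I, M) = -3 + ((-2 + M) + M) = -3 + (-2 + 2*M) = -5 + 2*M)
S(G) = -12*G
S(W(-3, 26))/(-485910) = -12*(-5 + 2*26)/(-485910) = -12*(-5 + 52)*(-1/485910) = -12*47*(-1/485910) = -564*(-1/485910) = 94/80985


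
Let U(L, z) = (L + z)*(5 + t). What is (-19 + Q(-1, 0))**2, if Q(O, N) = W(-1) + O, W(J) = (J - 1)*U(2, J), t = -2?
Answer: 676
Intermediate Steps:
U(L, z) = 3*L + 3*z (U(L, z) = (L + z)*(5 - 2) = (L + z)*3 = 3*L + 3*z)
W(J) = (-1 + J)*(6 + 3*J) (W(J) = (J - 1)*(3*2 + 3*J) = (-1 + J)*(6 + 3*J))
Q(O, N) = -6 + O (Q(O, N) = 3*(-1 - 1)*(2 - 1) + O = 3*(-2)*1 + O = -6 + O)
(-19 + Q(-1, 0))**2 = (-19 + (-6 - 1))**2 = (-19 - 7)**2 = (-26)**2 = 676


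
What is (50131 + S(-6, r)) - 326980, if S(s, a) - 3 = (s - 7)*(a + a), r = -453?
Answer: -265068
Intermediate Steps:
S(s, a) = 3 + 2*a*(-7 + s) (S(s, a) = 3 + (s - 7)*(a + a) = 3 + (-7 + s)*(2*a) = 3 + 2*a*(-7 + s))
(50131 + S(-6, r)) - 326980 = (50131 + (3 - 14*(-453) + 2*(-453)*(-6))) - 326980 = (50131 + (3 + 6342 + 5436)) - 326980 = (50131 + 11781) - 326980 = 61912 - 326980 = -265068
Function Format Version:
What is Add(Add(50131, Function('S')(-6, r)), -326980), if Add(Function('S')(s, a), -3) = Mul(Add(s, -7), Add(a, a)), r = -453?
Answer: -265068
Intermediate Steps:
Function('S')(s, a) = Add(3, Mul(2, a, Add(-7, s))) (Function('S')(s, a) = Add(3, Mul(Add(s, -7), Add(a, a))) = Add(3, Mul(Add(-7, s), Mul(2, a))) = Add(3, Mul(2, a, Add(-7, s))))
Add(Add(50131, Function('S')(-6, r)), -326980) = Add(Add(50131, Add(3, Mul(-14, -453), Mul(2, -453, -6))), -326980) = Add(Add(50131, Add(3, 6342, 5436)), -326980) = Add(Add(50131, 11781), -326980) = Add(61912, -326980) = -265068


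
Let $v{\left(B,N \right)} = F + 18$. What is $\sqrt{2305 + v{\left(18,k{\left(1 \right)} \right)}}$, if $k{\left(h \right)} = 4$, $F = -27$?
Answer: $2 \sqrt{574} \approx 47.917$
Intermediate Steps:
$v{\left(B,N \right)} = -9$ ($v{\left(B,N \right)} = -27 + 18 = -9$)
$\sqrt{2305 + v{\left(18,k{\left(1 \right)} \right)}} = \sqrt{2305 - 9} = \sqrt{2296} = 2 \sqrt{574}$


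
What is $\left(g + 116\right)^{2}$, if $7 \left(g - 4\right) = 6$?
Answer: $\frac{715716}{49} \approx 14606.0$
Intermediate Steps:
$g = \frac{34}{7}$ ($g = 4 + \frac{1}{7} \cdot 6 = 4 + \frac{6}{7} = \frac{34}{7} \approx 4.8571$)
$\left(g + 116\right)^{2} = \left(\frac{34}{7} + 116\right)^{2} = \left(\frac{846}{7}\right)^{2} = \frac{715716}{49}$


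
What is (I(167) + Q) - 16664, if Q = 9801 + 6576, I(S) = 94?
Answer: -193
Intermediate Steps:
Q = 16377
(I(167) + Q) - 16664 = (94 + 16377) - 16664 = 16471 - 16664 = -193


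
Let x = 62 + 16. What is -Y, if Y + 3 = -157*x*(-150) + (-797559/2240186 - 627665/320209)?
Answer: -1317655473344578457/717327718874 ≈ -1.8369e+6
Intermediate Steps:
x = 78
Y = 1317655473344578457/717327718874 (Y = -3 + (-157*78*(-150) + (-797559/2240186 - 627665/320209)) = -3 + (-12246*(-150) + (-797559*1/2240186 - 627665*1/320209)) = -3 + (1836900 + (-797559/2240186 - 627665/320209)) = -3 + (1836900 - 1661471915521/717327718874) = -3 + 1317657625327735079/717327718874 = 1317655473344578457/717327718874 ≈ 1.8369e+6)
-Y = -1*1317655473344578457/717327718874 = -1317655473344578457/717327718874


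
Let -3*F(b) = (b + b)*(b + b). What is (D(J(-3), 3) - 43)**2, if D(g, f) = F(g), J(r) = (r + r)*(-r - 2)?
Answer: 8281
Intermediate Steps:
J(r) = 2*r*(-2 - r) (J(r) = (2*r)*(-2 - r) = 2*r*(-2 - r))
F(b) = -4*b**2/3 (F(b) = -(b + b)*(b + b)/3 = -2*b*2*b/3 = -4*b**2/3)
D(g, f) = -4*g**2/3
(D(J(-3), 3) - 43)**2 = (-4*36*(2 - 3)**2/3 - 43)**2 = (-4*(-2*(-3)*(-1))**2/3 - 43)**2 = (-4/3*(-6)**2 - 43)**2 = (-4/3*36 - 43)**2 = (-48 - 43)**2 = (-91)**2 = 8281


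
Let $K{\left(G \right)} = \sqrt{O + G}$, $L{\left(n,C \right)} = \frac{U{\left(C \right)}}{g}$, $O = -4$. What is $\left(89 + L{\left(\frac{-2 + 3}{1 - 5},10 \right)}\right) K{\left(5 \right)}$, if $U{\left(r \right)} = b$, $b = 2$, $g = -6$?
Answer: $\frac{266}{3} \approx 88.667$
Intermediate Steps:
$U{\left(r \right)} = 2$
$L{\left(n,C \right)} = - \frac{1}{3}$ ($L{\left(n,C \right)} = \frac{2}{-6} = 2 \left(- \frac{1}{6}\right) = - \frac{1}{3}$)
$K{\left(G \right)} = \sqrt{-4 + G}$
$\left(89 + L{\left(\frac{-2 + 3}{1 - 5},10 \right)}\right) K{\left(5 \right)} = \left(89 - \frac{1}{3}\right) \sqrt{-4 + 5} = \frac{266 \sqrt{1}}{3} = \frac{266}{3} \cdot 1 = \frac{266}{3}$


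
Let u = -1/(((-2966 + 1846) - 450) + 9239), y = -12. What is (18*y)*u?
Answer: 216/7669 ≈ 0.028165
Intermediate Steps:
u = -1/7669 (u = -1/((-1120 - 450) + 9239) = -1/(-1570 + 9239) = -1/7669 ≈ -0.00013040)
(18*y)*u = (18*(-12))*(-1/7669) = -216*(-1/7669) = 216/7669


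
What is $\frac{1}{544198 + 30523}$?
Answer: $\frac{1}{574721} \approx 1.74 \cdot 10^{-6}$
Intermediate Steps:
$\frac{1}{544198 + 30523} = \frac{1}{574721}$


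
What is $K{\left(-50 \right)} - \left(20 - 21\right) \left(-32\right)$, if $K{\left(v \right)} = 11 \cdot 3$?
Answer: $1$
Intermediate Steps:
$K{\left(v \right)} = 33$
$K{\left(-50 \right)} - \left(20 - 21\right) \left(-32\right) = 33 - \left(20 - 21\right) \left(-32\right) = 33 - \left(-1\right) \left(-32\right) = 33 - 32 = 1$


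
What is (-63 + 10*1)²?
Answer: 2809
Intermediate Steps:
(-63 + 10*1)² = (-63 + 10)² = (-53)² = 2809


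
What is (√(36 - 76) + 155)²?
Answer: 23985 + 620*I*√10 ≈ 23985.0 + 1960.6*I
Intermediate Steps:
(√(36 - 76) + 155)² = (√(-40) + 155)² = (2*I*√10 + 155)² = (155 + 2*I*√10)²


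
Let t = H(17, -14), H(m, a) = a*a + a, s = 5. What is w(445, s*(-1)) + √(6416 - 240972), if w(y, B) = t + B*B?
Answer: 207 + 2*I*√58639 ≈ 207.0 + 484.31*I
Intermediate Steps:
H(m, a) = a + a² (H(m, a) = a² + a = a + a²)
t = 182 (t = -14*(1 - 14) = -14*(-13) = 182)
w(y, B) = 182 + B² (w(y, B) = 182 + B*B = 182 + B²)
w(445, s*(-1)) + √(6416 - 240972) = (182 + (5*(-1))²) + √(6416 - 240972) = (182 + (-5)²) + √(-234556) = (182 + 25) + 2*I*√58639 = 207 + 2*I*√58639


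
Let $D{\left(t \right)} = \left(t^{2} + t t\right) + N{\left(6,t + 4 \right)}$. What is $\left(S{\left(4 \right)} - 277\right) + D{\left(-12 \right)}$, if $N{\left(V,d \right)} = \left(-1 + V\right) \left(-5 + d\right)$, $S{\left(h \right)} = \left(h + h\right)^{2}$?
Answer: $10$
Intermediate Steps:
$S{\left(h \right)} = 4 h^{2}$ ($S{\left(h \right)} = \left(2 h\right)^{2} = 4 h^{2}$)
$D{\left(t \right)} = -5 + 2 t^{2} + 5 t$ ($D{\left(t \right)} = \left(t^{2} + t t\right) + \left(5 - \left(t + 4\right) - 30 + 6 \left(t + 4\right)\right) = \left(t^{2} + t^{2}\right) + \left(5 - \left(4 + t\right) - 30 + 6 \left(4 + t\right)\right) = 2 t^{2} + \left(5 - \left(4 + t\right) - 30 + \left(24 + 6 t\right)\right) = 2 t^{2} + \left(-5 + 5 t\right) = -5 + 2 t^{2} + 5 t$)
$\left(S{\left(4 \right)} - 277\right) + D{\left(-12 \right)} = \left(4 \cdot 4^{2} - 277\right) + \left(-5 + 2 \left(-12\right)^{2} + 5 \left(-12\right)\right) = \left(4 \cdot 16 - 277\right) - -223 = \left(64 - 277\right) - -223 = -213 + 223 = 10$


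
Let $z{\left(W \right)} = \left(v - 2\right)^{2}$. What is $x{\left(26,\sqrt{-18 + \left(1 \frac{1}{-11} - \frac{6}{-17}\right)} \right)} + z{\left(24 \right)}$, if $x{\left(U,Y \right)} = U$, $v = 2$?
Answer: $26$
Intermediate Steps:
$z{\left(W \right)} = 0$ ($z{\left(W \right)} = \left(2 - 2\right)^{2} = 0^{2} = 0$)
$x{\left(26,\sqrt{-18 + \left(1 \frac{1}{-11} - \frac{6}{-17}\right)} \right)} + z{\left(24 \right)} = 26 + 0 = 26$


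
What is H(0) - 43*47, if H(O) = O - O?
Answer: -2021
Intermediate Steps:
H(O) = 0
H(0) - 43*47 = 0 - 43*47 = 0 - 2021 = -2021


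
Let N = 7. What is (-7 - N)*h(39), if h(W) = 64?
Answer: -896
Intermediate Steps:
(-7 - N)*h(39) = (-7 - 1*7)*64 = (-7 - 7)*64 = -14*64 = -896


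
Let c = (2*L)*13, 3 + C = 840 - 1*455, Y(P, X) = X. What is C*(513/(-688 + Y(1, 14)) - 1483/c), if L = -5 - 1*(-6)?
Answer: -96730040/4381 ≈ -22079.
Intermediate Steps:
L = 1 (L = -5 + 6 = 1)
C = 382 (C = -3 + (840 - 1*455) = -3 + (840 - 455) = -3 + 385 = 382)
c = 26 (c = (2*1)*13 = 2*13 = 26)
C*(513/(-688 + Y(1, 14)) - 1483/c) = 382*(513/(-688 + 14) - 1483/26) = 382*(513/(-674) - 1483*1/26) = 382*(513*(-1/674) - 1483/26) = 382*(-513/674 - 1483/26) = 382*(-253220/4381) = -96730040/4381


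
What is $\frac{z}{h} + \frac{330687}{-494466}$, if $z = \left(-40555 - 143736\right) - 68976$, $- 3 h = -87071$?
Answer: $- \frac{19261381383}{2050173766} \approx -9.395$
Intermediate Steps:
$h = \frac{87071}{3}$ ($h = \left(- \frac{1}{3}\right) \left(-87071\right) = \frac{87071}{3} \approx 29024.0$)
$z = -253267$ ($z = -184291 - 68976 = -253267$)
$\frac{z}{h} + \frac{330687}{-494466} = - \frac{253267}{\frac{87071}{3}} + \frac{330687}{-494466} = \left(-253267\right) \frac{3}{87071} + 330687 \left(- \frac{1}{494466}\right) = - \frac{759801}{87071} - \frac{15747}{23546} = - \frac{19261381383}{2050173766}$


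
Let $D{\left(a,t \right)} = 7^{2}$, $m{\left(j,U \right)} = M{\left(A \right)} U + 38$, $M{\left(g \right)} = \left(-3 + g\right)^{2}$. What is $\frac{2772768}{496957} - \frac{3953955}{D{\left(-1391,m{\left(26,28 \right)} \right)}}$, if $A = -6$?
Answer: $- \frac{1964809749303}{24350893} \approx -80687.0$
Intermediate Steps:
$m{\left(j,U \right)} = 38 + 81 U$ ($m{\left(j,U \right)} = \left(-3 - 6\right)^{2} U + 38 = \left(-9\right)^{2} U + 38 = 81 U + 38 = 38 + 81 U$)
$D{\left(a,t \right)} = 49$
$\frac{2772768}{496957} - \frac{3953955}{D{\left(-1391,m{\left(26,28 \right)} \right)}} = \frac{2772768}{496957} - \frac{3953955}{49} = - \frac{1964809749303}{24350893}$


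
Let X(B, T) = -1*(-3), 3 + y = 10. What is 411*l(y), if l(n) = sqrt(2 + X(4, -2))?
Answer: 411*sqrt(5) ≈ 919.02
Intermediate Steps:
y = 7 (y = -3 + 10 = 7)
X(B, T) = 3
l(n) = sqrt(5) (l(n) = sqrt(2 + 3) = sqrt(5))
411*l(y) = 411*sqrt(5)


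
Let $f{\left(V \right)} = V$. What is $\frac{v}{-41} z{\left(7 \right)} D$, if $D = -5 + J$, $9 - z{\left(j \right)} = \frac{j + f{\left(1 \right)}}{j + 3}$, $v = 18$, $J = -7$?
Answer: $\frac{216}{5} \approx 43.2$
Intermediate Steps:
$z{\left(j \right)} = 9 - \frac{1 + j}{3 + j}$ ($z{\left(j \right)} = 9 - \frac{j + 1}{j + 3} = 9 - \frac{1 + j}{3 + j}$)
$D = -12$ ($D = -5 - 7 = -12$)
$\frac{v}{-41} z{\left(7 \right)} D = \frac{18}{-41} \frac{2 \left(13 + 4 \cdot 7\right)}{3 + 7} \left(-12\right) = 18 \left(- \frac{1}{41}\right) \frac{2 \left(13 + 28\right)}{10} \left(-12\right) = - \frac{18 \cdot 2 \cdot \frac{1}{10} \cdot 41}{41} \left(-12\right) = \left(- \frac{18}{41}\right) \frac{41}{5} \left(-12\right) = \left(- \frac{18}{5}\right) \left(-12\right) = \frac{216}{5}$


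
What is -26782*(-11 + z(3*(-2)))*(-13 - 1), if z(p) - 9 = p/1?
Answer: -2999584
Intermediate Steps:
z(p) = 9 + p (z(p) = 9 + p/1 = 9 + p*1 = 9 + p)
-26782*(-11 + z(3*(-2)))*(-13 - 1) = -26782*(-11 + (9 + 3*(-2)))*(-13 - 1) = -26782*(-11 + (9 - 6))*(-14) = -26782*(-11 + 3)*(-14) = -(-214256)*(-14) = -26782*112 = -2999584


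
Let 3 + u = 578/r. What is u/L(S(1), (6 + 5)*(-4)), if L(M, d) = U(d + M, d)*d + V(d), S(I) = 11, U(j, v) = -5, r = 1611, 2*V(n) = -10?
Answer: -851/69273 ≈ -0.012285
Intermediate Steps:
V(n) = -5 (V(n) = (½)*(-10) = -5)
L(M, d) = -5 - 5*d (L(M, d) = -5*d - 5 = -5 - 5*d)
u = -4255/1611 (u = -3 + 578/1611 = -4255/1611 ≈ -2.6412)
u/L(S(1), (6 + 5)*(-4)) = -4255/(1611*(-5 - 5*(6 + 5)*(-4))) = -4255/(1611*(-5 - 55*(-4))) = -4255/(1611*(-5 - 5*(-44))) = -4255/(1611*(-5 + 220)) = -4255/1611/215 = -4255/1611*1/215 = -851/69273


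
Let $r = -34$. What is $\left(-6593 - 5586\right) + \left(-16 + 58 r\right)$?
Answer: $-14167$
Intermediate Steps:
$\left(-6593 - 5586\right) + \left(-16 + 58 r\right) = \left(-6593 - 5586\right) + \left(-16 + 58 \left(-34\right)\right) = -12179 - 1988 = -14167$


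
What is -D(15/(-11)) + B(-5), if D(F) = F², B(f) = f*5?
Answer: -3250/121 ≈ -26.859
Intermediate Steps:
B(f) = 5*f
-D(15/(-11)) + B(-5) = -(15/(-11))² + 5*(-5) = -(15*(-1/11))² - 25 = -(-15/11)² - 25 = -1*225/121 - 25 = -225/121 - 25 = -3250/121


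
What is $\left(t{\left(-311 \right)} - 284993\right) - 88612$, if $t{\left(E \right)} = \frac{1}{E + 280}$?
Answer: $- \frac{11581756}{31} \approx -3.7361 \cdot 10^{5}$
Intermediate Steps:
$t{\left(E \right)} = \frac{1}{280 + E}$
$\left(t{\left(-311 \right)} - 284993\right) - 88612 = \left(\frac{1}{280 - 311} - 284993\right) - 88612 = \left(\frac{1}{-31} - 284993\right) - 88612 = \left(- \frac{1}{31} - 284993\right) - 88612 = - \frac{8834784}{31} - 88612 = - \frac{11581756}{31}$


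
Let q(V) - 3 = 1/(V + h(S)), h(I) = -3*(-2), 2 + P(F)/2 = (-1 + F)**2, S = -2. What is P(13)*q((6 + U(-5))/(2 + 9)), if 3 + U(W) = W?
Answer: 14413/16 ≈ 900.81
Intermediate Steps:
U(W) = -3 + W
P(F) = -4 + 2*(-1 + F)**2
h(I) = 6
q(V) = 3 + 1/(6 + V) (q(V) = 3 + 1/(V + 6) = 3 + 1/(6 + V))
P(13)*q((6 + U(-5))/(2 + 9)) = (-4 + 2*(-1 + 13)**2)*((19 + 3*((6 + (-3 - 5))/(2 + 9)))/(6 + (6 + (-3 - 5))/(2 + 9))) = (-4 + 2*12**2)*((19 + 3*((6 - 8)/11))/(6 + (6 - 8)/11)) = (-4 + 2*144)*((19 + 3*(-2*1/11))/(6 - 2*1/11)) = (-4 + 288)*((19 + 3*(-2/11))/(6 - 2/11)) = 284*((19 - 6/11)/(64/11)) = 284*((11/64)*(203/11)) = 284*(203/64) = 14413/16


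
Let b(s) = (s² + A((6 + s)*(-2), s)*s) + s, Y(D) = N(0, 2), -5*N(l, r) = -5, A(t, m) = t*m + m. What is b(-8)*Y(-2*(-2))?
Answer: 376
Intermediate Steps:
A(t, m) = m + m*t (A(t, m) = m*t + m = m + m*t)
N(l, r) = 1 (N(l, r) = -⅕*(-5) = 1)
Y(D) = 1
b(s) = s + s² + s²*(-11 - 2*s) (b(s) = (s² + (s*(1 + (6 + s)*(-2)))*s) + s = (s² + (s*(1 + (-12 - 2*s)))*s) + s = (s² + (s*(-11 - 2*s))*s) + s = (s² + s²*(-11 - 2*s)) + s = s + s² + s²*(-11 - 2*s))
b(-8)*Y(-2*(-2)) = -8*(1 - 8 - 1*(-8)*(11 + 2*(-8)))*1 = -8*(1 - 8 - 1*(-8)*(11 - 16))*1 = -8*(1 - 8 - 1*(-8)*(-5))*1 = -8*(1 - 8 - 40)*1 = -8*(-47)*1 = 376*1 = 376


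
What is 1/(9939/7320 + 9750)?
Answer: 2440/23793313 ≈ 0.00010255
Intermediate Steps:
1/(9939/7320 + 9750) = 1/(9939*(1/7320) + 9750) = 1/(3313/2440 + 9750) = 1/(23793313/2440) = 2440/23793313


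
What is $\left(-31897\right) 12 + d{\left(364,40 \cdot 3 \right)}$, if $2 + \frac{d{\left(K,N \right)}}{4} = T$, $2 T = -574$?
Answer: $-383920$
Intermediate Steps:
$T = -287$ ($T = \frac{1}{2} \left(-574\right) = -287$)
$d{\left(K,N \right)} = -1156$ ($d{\left(K,N \right)} = -8 + 4 \left(-287\right) = -8 - 1148 = -1156$)
$\left(-31897\right) 12 + d{\left(364,40 \cdot 3 \right)} = \left(-31897\right) 12 - 1156 = -382764 - 1156 = -383920$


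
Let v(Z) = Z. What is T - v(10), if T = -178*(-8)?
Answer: 1414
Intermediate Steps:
T = 1424
T - v(10) = 1424 - 1*10 = 1424 - 10 = 1414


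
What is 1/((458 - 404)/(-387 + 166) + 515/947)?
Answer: 209287/62677 ≈ 3.3391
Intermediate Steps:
1/((458 - 404)/(-387 + 166) + 515/947) = 1/(54/(-221) + 515*(1/947)) = 1/(54*(-1/221) + 515/947) = 1/(-54/221 + 515/947) = 1/(62677/209287) = 209287/62677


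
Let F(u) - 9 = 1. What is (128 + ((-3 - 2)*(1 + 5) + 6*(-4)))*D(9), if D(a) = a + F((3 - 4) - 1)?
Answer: 1406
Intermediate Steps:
F(u) = 10 (F(u) = 9 + 1 = 10)
D(a) = 10 + a (D(a) = a + 10 = 10 + a)
(128 + ((-3 - 2)*(1 + 5) + 6*(-4)))*D(9) = (128 + ((-3 - 2)*(1 + 5) + 6*(-4)))*(10 + 9) = (128 + (-5*6 - 24))*19 = (128 + (-30 - 24))*19 = (128 - 54)*19 = 74*19 = 1406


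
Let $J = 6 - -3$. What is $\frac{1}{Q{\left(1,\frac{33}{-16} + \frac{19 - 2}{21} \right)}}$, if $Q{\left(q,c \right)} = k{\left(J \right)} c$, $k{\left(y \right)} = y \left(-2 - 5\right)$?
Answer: $\frac{16}{1263} \approx 0.012668$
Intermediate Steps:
$J = 9$ ($J = 6 + 3 = 9$)
$k{\left(y \right)} = - 7 y$ ($k{\left(y \right)} = y \left(-7\right) = - 7 y$)
$Q{\left(q,c \right)} = - 63 c$ ($Q{\left(q,c \right)} = \left(-7\right) 9 c = - 63 c$)
$\frac{1}{Q{\left(1,\frac{33}{-16} + \frac{19 - 2}{21} \right)}} = \frac{1}{\left(-63\right) \left(\frac{33}{-16} + \frac{19 - 2}{21}\right)} = \frac{1}{\left(-63\right) \left(33 \left(- \frac{1}{16}\right) + 17 \cdot \frac{1}{21}\right)} = \frac{1}{\left(-63\right) \left(- \frac{33}{16} + \frac{17}{21}\right)} = \frac{1}{\left(-63\right) \left(- \frac{421}{336}\right)} = \frac{1}{\frac{1263}{16}} = \frac{16}{1263}$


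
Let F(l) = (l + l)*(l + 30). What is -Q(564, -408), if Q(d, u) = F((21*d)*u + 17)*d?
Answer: -26340285104693400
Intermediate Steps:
F(l) = 2*l*(30 + l) (F(l) = (2*l)*(30 + l) = 2*l*(30 + l))
Q(d, u) = 2*d*(17 + 21*d*u)*(47 + 21*d*u) (Q(d, u) = (2*((21*d)*u + 17)*(30 + ((21*d)*u + 17)))*d = (2*(21*d*u + 17)*(30 + (21*d*u + 17)))*d = (2*(17 + 21*d*u)*(30 + (17 + 21*d*u)))*d = (2*(17 + 21*d*u)*(47 + 21*d*u))*d = 2*d*(17 + 21*d*u)*(47 + 21*d*u))
-Q(564, -408) = -2*564*(17 + 21*564*(-408))*(47 + 21*564*(-408)) = -2*564*(17 - 4832352)*(47 - 4832352) = -2*564*(-4832335)*(-4832305) = -1*26340285104693400 = -26340285104693400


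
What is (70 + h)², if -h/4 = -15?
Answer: 16900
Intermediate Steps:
h = 60 (h = -4*(-15) = 60)
(70 + h)² = (70 + 60)² = 130² = 16900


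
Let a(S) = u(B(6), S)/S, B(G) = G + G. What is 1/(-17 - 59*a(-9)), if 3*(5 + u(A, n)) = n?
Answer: -9/625 ≈ -0.014400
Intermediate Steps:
B(G) = 2*G
u(A, n) = -5 + n/3
a(S) = (-5 + S/3)/S
1/(-17 - 59*a(-9)) = 1/(-17 - 59*(-15 - 9)/(3*(-9))) = 1/(-17 - 59*(-1)*(-24)/(3*9)) = 1/(-17 - 59*8/9) = 1/(-17 - 472/9) = 1/(-625/9) = -9/625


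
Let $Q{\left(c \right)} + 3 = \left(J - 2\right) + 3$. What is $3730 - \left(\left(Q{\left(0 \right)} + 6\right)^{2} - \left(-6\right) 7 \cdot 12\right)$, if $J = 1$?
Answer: $3201$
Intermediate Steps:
$Q{\left(c \right)} = -1$ ($Q{\left(c \right)} = -3 + \left(\left(1 - 2\right) + 3\right) = -3 + \left(-1 + 3\right) = -3 + 2 = -1$)
$3730 - \left(\left(Q{\left(0 \right)} + 6\right)^{2} - \left(-6\right) 7 \cdot 12\right) = 3730 - \left(\left(-1 + 6\right)^{2} - \left(-6\right) 7 \cdot 12\right) = 3730 - 529 = 3201$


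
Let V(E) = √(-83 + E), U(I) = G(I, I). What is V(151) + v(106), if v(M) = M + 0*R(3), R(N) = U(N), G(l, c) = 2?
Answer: 106 + 2*√17 ≈ 114.25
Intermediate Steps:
U(I) = 2
R(N) = 2
v(M) = M (v(M) = M + 0*2 = M + 0 = M)
V(151) + v(106) = √(-83 + 151) + 106 = √68 + 106 = 2*√17 + 106 = 106 + 2*√17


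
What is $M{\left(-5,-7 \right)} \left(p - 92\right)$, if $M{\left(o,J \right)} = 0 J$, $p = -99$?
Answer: $0$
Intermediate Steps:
$M{\left(o,J \right)} = 0$
$M{\left(-5,-7 \right)} \left(p - 92\right) = 0 \left(-99 - 92\right) = 0 \left(-191\right) = 0$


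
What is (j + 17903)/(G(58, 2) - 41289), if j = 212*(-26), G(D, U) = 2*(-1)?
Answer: -12391/41291 ≈ -0.30009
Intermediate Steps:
G(D, U) = -2
j = -5512
(j + 17903)/(G(58, 2) - 41289) = (-5512 + 17903)/(-2 - 41289) = 12391/(-41291) = 12391*(-1/41291) = -12391/41291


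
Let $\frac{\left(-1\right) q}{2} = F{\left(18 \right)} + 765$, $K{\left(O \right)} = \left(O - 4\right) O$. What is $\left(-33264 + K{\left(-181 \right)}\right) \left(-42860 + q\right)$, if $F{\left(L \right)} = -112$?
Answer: $-9760686$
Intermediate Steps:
$K{\left(O \right)} = O \left(-4 + O\right)$ ($K{\left(O \right)} = \left(-4 + O\right) O = O \left(-4 + O\right)$)
$q = -1306$ ($q = - 2 \left(-112 + 765\right) = \left(-2\right) 653 = -1306$)
$\left(-33264 + K{\left(-181 \right)}\right) \left(-42860 + q\right) = \left(-33264 - 181 \left(-4 - 181\right)\right) \left(-42860 - 1306\right) = \left(-33264 - -33485\right) \left(-44166\right) = \left(-33264 + 33485\right) \left(-44166\right) = 221 \left(-44166\right) = -9760686$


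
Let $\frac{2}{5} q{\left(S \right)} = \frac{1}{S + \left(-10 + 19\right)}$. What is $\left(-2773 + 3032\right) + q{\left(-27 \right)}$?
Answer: $\frac{9319}{36} \approx 258.86$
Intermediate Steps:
$q{\left(S \right)} = \frac{5}{2 \left(9 + S\right)}$ ($q{\left(S \right)} = \frac{5}{2 \left(S + \left(-10 + 19\right)\right)} = \frac{5}{2 \left(S + 9\right)} = \frac{5}{2 \left(9 + S\right)}$)
$\left(-2773 + 3032\right) + q{\left(-27 \right)} = \left(-2773 + 3032\right) + \frac{5}{2 \left(9 - 27\right)} = 259 + \frac{5}{2 \left(-18\right)} = 259 + \frac{5}{2} \left(- \frac{1}{18}\right) = 259 - \frac{5}{36} = \frac{9319}{36}$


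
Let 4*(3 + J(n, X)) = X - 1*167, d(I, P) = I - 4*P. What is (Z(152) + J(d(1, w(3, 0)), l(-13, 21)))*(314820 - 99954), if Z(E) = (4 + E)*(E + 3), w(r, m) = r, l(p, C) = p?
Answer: 5185146312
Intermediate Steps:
J(n, X) = -179/4 + X/4 (J(n, X) = -3 + (X - 1*167)/4 = -3 + (X - 167)/4 = -3 + (-167 + X)/4 = -3 + (-167/4 + X/4) = -179/4 + X/4)
Z(E) = (3 + E)*(4 + E) (Z(E) = (4 + E)*(3 + E) = (3 + E)*(4 + E))
(Z(152) + J(d(1, w(3, 0)), l(-13, 21)))*(314820 - 99954) = ((12 + 152² + 7*152) + (-179/4 + (¼)*(-13)))*(314820 - 99954) = ((12 + 23104 + 1064) + (-179/4 - 13/4))*214866 = (24180 - 48)*214866 = 24132*214866 = 5185146312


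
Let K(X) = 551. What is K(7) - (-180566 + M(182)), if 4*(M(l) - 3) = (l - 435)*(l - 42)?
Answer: 189969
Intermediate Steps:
M(l) = 3 + (-435 + l)*(-42 + l)/4 (M(l) = 3 + ((l - 435)*(l - 42))/4 = 3 + ((-435 + l)*(-42 + l))/4 = 3 + (-435 + l)*(-42 + l)/4)
K(7) - (-180566 + M(182)) = 551 - (-180566 + (9141/2 - 477/4*182 + (¼)*182²)) = 551 - (-180566 + (9141/2 - 43407/2 + (¼)*33124)) = 551 - (-180566 + (9141/2 - 43407/2 + 8281)) = 551 - (-180566 - 8852) = 551 - 1*(-189418) = 551 + 189418 = 189969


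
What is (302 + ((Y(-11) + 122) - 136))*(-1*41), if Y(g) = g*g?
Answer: -16769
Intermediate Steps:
Y(g) = g²
(302 + ((Y(-11) + 122) - 136))*(-1*41) = (302 + (((-11)² + 122) - 136))*(-1*41) = (302 + ((121 + 122) - 136))*(-41) = (302 + (243 - 136))*(-41) = (302 + 107)*(-41) = 409*(-41) = -16769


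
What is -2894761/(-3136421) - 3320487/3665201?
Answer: 195435754934/11495613385621 ≈ 0.017001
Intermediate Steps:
-2894761/(-3136421) - 3320487/3665201 = -2894761*(-1/3136421) - 3320487*1/3665201 = 2894761/3136421 - 3320487/3665201 = 195435754934/11495613385621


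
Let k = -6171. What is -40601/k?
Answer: 3691/561 ≈ 6.5793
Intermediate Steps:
-40601/k = -40601/(-6171) = -40601*(-1/6171) = 3691/561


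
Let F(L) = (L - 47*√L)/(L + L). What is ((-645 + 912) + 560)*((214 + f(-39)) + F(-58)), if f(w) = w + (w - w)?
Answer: 290277/2 + 38869*I*√58/116 ≈ 1.4514e+5 + 2551.9*I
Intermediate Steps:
f(w) = w (f(w) = w + 0 = w)
F(L) = (L - 47*√L)/(2*L) (F(L) = (L - 47*√L)/((2*L)) = (L - 47*√L)*(1/(2*L)) = (L - 47*√L)/(2*L))
((-645 + 912) + 560)*((214 + f(-39)) + F(-58)) = ((-645 + 912) + 560)*((214 - 39) + (½ - (-47)*I*√58/116)) = (267 + 560)*(175 + (½ - (-47)*I*√58/116)) = 827*(175 + (½ + 47*I*√58/116)) = 827*(351/2 + 47*I*√58/116) = 290277/2 + 38869*I*√58/116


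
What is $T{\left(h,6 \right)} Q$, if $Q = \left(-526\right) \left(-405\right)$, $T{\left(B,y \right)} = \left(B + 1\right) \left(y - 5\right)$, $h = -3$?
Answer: $-426060$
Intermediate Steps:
$T{\left(B,y \right)} = \left(1 + B\right) \left(-5 + y\right)$
$Q = 213030$
$T{\left(h,6 \right)} Q = \left(-5 + 6 - -15 - 18\right) 213030 = \left(-5 + 6 + 15 - 18\right) 213030 = \left(-2\right) 213030 = -426060$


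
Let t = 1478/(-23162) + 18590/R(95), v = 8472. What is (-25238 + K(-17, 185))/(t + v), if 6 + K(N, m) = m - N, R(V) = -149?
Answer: -43211698898/14403619667 ≈ -3.0001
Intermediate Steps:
t = -215400901/1725569 (t = 1478/(-23162) + 18590/(-149) = 1478*(-1/23162) + 18590*(-1/149) = -739/11581 - 18590/149 = -215400901/1725569 ≈ -124.83)
K(N, m) = -6 + m - N (K(N, m) = -6 + (m - N) = -6 + m - N)
(-25238 + K(-17, 185))/(t + v) = (-25238 + (-6 + 185 - 1*(-17)))/(-215400901/1725569 + 8472) = (-25238 + (-6 + 185 + 17))/(14403619667/1725569) = (-25238 + 196)*(1725569/14403619667) = -25042*1725569/14403619667 = -43211698898/14403619667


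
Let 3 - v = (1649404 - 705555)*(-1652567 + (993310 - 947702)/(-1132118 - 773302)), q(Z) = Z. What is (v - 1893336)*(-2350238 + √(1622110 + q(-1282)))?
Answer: -158748986790722440557584/43305 + 1486010229345238096*√45023/158785 ≈ -3.6638e+18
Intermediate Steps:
v = 743006016572689328/476355 (v = 3 - (1649404 - 705555)*(-1652567 + (993310 - 947702)/(-1132118 - 773302)) = 3 - 943849*(-1652567 + 45608/(-1905420)) = 3 - 943849*(-1652567 + 45608*(-1/1905420)) = 3 - 943849*(-1652567 - 11402/476355) = 3 - 943849*(-787208564687)/476355 = 3 - 1*(-743006016571260263/476355) = 3 + 743006016571260263/476355 = 743006016572689328/476355 ≈ 1.5598e+12)
(v - 1893336)*(-2350238 + √(1622110 + q(-1282))) = (743006016572689328/476355 - 1893336)*(-2350238 + √(1622110 - 1282)) = 743005114672619048*(-2350238 + √1620828)/476355 = 743005114672619048*(-2350238 + 6*√45023)/476355 = -158748986790722440557584/43305 + 1486010229345238096*√45023/158785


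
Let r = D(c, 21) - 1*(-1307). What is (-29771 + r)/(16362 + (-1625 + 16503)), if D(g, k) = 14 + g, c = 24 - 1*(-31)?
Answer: -5679/6248 ≈ -0.90893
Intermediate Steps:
c = 55 (c = 24 + 31 = 55)
r = 1376 (r = (14 + 55) - 1*(-1307) = 69 + 1307 = 1376)
(-29771 + r)/(16362 + (-1625 + 16503)) = (-29771 + 1376)/(16362 + (-1625 + 16503)) = -28395/(16362 + 14878) = -28395/31240 = -28395*1/31240 = -5679/6248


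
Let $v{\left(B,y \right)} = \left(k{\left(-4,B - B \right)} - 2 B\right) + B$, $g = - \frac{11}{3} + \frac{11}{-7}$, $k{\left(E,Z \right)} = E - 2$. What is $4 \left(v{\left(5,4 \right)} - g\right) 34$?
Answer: $- \frac{16456}{21} \approx -783.62$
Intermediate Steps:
$k{\left(E,Z \right)} = -2 + E$ ($k{\left(E,Z \right)} = E - 2 = -2 + E$)
$g = - \frac{110}{21}$ ($g = \left(-11\right) \frac{1}{3} + 11 \left(- \frac{1}{7}\right) = - \frac{11}{3} - \frac{11}{7} = - \frac{110}{21} \approx -5.2381$)
$v{\left(B,y \right)} = -6 - B$ ($v{\left(B,y \right)} = \left(\left(-2 - 4\right) - 2 B\right) + B = \left(-6 - 2 B\right) + B = -6 - B$)
$4 \left(v{\left(5,4 \right)} - g\right) 34 = 4 \left(\left(-6 - 5\right) - - \frac{110}{21}\right) 34 = 4 \left(\left(-6 - 5\right) + \frac{110}{21}\right) 34 = 4 \left(-11 + \frac{110}{21}\right) 34 = 4 \left(- \frac{121}{21}\right) 34 = \left(- \frac{484}{21}\right) 34 = - \frac{16456}{21}$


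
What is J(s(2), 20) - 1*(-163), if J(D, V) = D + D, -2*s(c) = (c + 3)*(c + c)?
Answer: 143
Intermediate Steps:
s(c) = -c*(3 + c) (s(c) = -(c + 3)*(c + c)/2 = -(3 + c)*2*c/2 = -c*(3 + c))
J(D, V) = 2*D
J(s(2), 20) - 1*(-163) = 2*(-1*2*(3 + 2)) - 1*(-163) = 2*(-1*2*5) + 163 = 2*(-10) + 163 = -20 + 163 = 143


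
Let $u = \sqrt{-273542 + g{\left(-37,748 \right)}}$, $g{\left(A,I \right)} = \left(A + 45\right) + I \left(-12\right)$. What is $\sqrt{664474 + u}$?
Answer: $\sqrt{664474 + 3 i \sqrt{31390}} \approx 815.15 + 0.326 i$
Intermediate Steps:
$g{\left(A,I \right)} = 45 + A - 12 I$ ($g{\left(A,I \right)} = \left(45 + A\right) - 12 I = 45 + A - 12 I$)
$u = 3 i \sqrt{31390}$ ($u = \sqrt{-273542 - 8968} = \sqrt{-282510} = 3 i \sqrt{31390} \approx 531.52 i$)
$\sqrt{664474 + u} = \sqrt{664474 + 3 i \sqrt{31390}}$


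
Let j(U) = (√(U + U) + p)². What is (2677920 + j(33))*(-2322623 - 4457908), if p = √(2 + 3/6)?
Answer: -36316368083787/2 - 13561062*√165 ≈ -1.8158e+13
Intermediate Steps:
p = √10/2 (p = √(2 + 3*(⅙)) = √(2 + ½) = √(5/2) = √10/2 ≈ 1.5811)
j(U) = (√10/2 + √2*√U)² (j(U) = (√(U + U) + √10/2)² = (√(2*U) + √10/2)² = (√2*√U + √10/2)² = (√10/2 + √2*√U)²)
(2677920 + j(33))*(-2322623 - 4457908) = (2677920 + (5/2 + 2*33 + 2*√5*√33))*(-2322623 - 4457908) = (2677920 + (5/2 + 66 + 2*√165))*(-6780531) = (2677920 + (137/2 + 2*√165))*(-6780531) = (5355977/2 + 2*√165)*(-6780531) = -36316368083787/2 - 13561062*√165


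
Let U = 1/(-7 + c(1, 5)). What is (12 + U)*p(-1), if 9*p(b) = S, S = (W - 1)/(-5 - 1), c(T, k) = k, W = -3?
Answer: 23/27 ≈ 0.85185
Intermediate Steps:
U = -½ (U = 1/(-7 + 5) = 1/(-2) = -½ ≈ -0.50000)
S = ⅔ (S = (-3 - 1)/(-5 - 1) = -4/(-6) = -4*(-⅙) = ⅔ ≈ 0.66667)
p(b) = 2/27 (p(b) = (⅑)*(⅔) = 2/27)
(12 + U)*p(-1) = (12 - ½)*(2/27) = (23/2)*(2/27) = 23/27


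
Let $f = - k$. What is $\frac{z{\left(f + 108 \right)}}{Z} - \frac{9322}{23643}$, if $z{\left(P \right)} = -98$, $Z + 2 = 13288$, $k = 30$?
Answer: $- \frac{9012079}{22437207} \approx -0.40166$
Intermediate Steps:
$f = -30$ ($f = \left(-1\right) 30 = -30$)
$Z = 13286$ ($Z = -2 + 13288 = 13286$)
$\frac{z{\left(f + 108 \right)}}{Z} - \frac{9322}{23643} = - \frac{98}{13286} - \frac{9322}{23643} = \left(-98\right) \frac{1}{13286} - \frac{9322}{23643} = - \frac{7}{949} - \frac{9322}{23643} = - \frac{9012079}{22437207}$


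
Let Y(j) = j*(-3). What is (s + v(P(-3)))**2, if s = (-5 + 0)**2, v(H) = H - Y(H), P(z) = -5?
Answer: 25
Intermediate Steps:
Y(j) = -3*j
v(H) = 4*H (v(H) = H - (-3)*H = H + 3*H = 4*H)
s = 25 (s = (-5)**2 = 25)
(s + v(P(-3)))**2 = (25 + 4*(-5))**2 = (25 - 20)**2 = 5**2 = 25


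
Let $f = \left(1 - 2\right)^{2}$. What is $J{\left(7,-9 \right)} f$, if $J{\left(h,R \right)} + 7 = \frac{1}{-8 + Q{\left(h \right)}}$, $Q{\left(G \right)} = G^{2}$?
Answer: $- \frac{286}{41} \approx -6.9756$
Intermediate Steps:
$J{\left(h,R \right)} = -7 + \frac{1}{-8 + h^{2}}$
$f = 1$ ($f = \left(-1\right)^{2} = 1$)
$J{\left(7,-9 \right)} f = \frac{57 - 7 \cdot 7^{2}}{-8 + 7^{2}} \cdot 1 = \frac{57 - 343}{-8 + 49} \cdot 1 = \frac{57 - 343}{41} \cdot 1 = \frac{1}{41} \left(-286\right) 1 = \left(- \frac{286}{41}\right) 1 = - \frac{286}{41}$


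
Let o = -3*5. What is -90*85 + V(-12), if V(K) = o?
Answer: -7665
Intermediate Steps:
o = -15
V(K) = -15
-90*85 + V(-12) = -90*85 - 15 = -7650 - 15 = -7665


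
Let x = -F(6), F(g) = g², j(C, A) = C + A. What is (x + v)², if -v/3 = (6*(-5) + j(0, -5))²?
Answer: 13771521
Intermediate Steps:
j(C, A) = A + C
v = -3675 (v = -3*(6*(-5) + (-5 + 0))² = -3*(-30 - 5)² = -3*(-35)² = -3*1225 = -3675)
x = -36 (x = -1*6² = -1*36 = -36)
(x + v)² = (-36 - 3675)² = (-3711)² = 13771521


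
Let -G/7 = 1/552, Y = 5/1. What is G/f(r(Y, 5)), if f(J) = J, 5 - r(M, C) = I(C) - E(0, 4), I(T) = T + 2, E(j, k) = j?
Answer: 7/1104 ≈ 0.0063406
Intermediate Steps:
Y = 5 (Y = 5*1 = 5)
I(T) = 2 + T
r(M, C) = 3 - C (r(M, C) = 5 - ((2 + C) - 1*0) = 5 - ((2 + C) + 0) = 5 - (2 + C) = 5 + (-2 - C) = 3 - C)
G = -7/552 ≈ -0.012681
G/f(r(Y, 5)) = -7/(552*(3 - 1*5)) = -7/(552*(3 - 5)) = -7/552/(-2) = -7/552*(-½) = 7/1104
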